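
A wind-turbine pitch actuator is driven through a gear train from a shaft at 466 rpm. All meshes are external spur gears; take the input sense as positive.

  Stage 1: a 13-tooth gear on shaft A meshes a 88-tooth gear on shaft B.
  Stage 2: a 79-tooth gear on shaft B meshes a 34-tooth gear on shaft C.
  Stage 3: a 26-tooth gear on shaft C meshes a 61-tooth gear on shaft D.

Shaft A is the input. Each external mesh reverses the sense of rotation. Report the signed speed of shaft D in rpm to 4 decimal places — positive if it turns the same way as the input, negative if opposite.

-68.1771 rpm (opposite to input, |ω| = 68.1771 rpm)

Stage 1 [13T→88T]: ω = 466.0000×13/88 = 68.8409 rpm, dir flips to −; running = −68.8409
Stage 2 [79T→34T]: ω = 68.8409×79/34 = 159.9539 rpm, dir flips to +; running = +159.9539
Stage 3 [26T→61T]: ω = 159.9539×26/61 = 68.1771 rpm, dir flips to −; running = −68.1771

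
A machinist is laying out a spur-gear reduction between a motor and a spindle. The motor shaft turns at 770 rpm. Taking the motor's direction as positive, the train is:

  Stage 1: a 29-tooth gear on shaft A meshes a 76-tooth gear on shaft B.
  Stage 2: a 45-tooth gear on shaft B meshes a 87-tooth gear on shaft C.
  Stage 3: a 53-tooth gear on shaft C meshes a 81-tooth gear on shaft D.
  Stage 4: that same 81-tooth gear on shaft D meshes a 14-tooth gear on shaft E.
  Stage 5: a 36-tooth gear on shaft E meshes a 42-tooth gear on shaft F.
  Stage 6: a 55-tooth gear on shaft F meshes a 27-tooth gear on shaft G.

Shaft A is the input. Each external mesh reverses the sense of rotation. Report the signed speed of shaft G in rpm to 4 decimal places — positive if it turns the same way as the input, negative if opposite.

Stage 1 [29T→76T]: ω = 770.0000×29/76 = 293.8158 rpm, dir flips to −; running = −293.8158
Stage 2 [45T→87T]: ω = 293.8158×45/87 = 151.9737 rpm, dir flips to +; running = +151.9737
Stage 3 [53T→81T]: ω = 151.9737×53/81 = 99.4396 rpm, dir flips to −; running = −99.4396
Stage 4 [81T→14T]: ω = 99.4396×81/14 = 575.3289 rpm, dir flips to +; running = +575.3289
Stage 5 [36T→42T]: ω = 575.3289×36/42 = 493.1391 rpm, dir flips to −; running = −493.1391
Stage 6 [55T→27T]: ω = 493.1391×55/27 = 1004.5426 rpm, dir flips to +; running = +1004.5426

+1004.5426 rpm (same as input, |ω| = 1004.5426 rpm)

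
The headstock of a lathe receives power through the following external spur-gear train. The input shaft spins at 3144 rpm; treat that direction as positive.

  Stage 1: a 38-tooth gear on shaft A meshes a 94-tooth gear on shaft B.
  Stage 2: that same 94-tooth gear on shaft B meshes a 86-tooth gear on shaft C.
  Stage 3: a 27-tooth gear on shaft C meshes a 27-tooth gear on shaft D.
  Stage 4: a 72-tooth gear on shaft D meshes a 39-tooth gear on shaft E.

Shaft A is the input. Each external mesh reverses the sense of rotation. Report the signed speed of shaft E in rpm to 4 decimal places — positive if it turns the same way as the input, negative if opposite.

+2564.6941 rpm (same as input, |ω| = 2564.6941 rpm)

Stage 1 [38T→94T]: ω = 3144.0000×38/94 = 1270.9787 rpm, dir flips to −; running = −1270.9787
Stage 2 [94T→86T]: ω = 1270.9787×94/86 = 1389.2093 rpm, dir flips to +; running = +1389.2093
Stage 3 [27T→27T]: ω = 1389.2093×27/27 = 1389.2093 rpm, dir flips to −; running = −1389.2093
Stage 4 [72T→39T]: ω = 1389.2093×72/39 = 2564.6941 rpm, dir flips to +; running = +2564.6941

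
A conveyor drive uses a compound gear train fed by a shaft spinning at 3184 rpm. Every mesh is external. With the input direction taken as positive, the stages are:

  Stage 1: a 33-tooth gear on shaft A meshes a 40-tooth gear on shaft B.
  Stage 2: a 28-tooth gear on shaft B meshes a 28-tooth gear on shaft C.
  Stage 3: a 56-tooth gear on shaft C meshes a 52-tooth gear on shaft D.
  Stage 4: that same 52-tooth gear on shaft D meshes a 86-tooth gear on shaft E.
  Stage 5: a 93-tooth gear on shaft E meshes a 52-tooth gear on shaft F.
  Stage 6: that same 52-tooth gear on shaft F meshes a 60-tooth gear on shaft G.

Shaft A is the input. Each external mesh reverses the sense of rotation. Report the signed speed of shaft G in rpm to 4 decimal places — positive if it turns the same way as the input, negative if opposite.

Stage 1 [33T→40T]: ω = 3184.0000×33/40 = 2626.8000 rpm, dir flips to −; running = −2626.8000
Stage 2 [28T→28T]: ω = 2626.8000×28/28 = 2626.8000 rpm, dir flips to +; running = +2626.8000
Stage 3 [56T→52T]: ω = 2626.8000×56/52 = 2828.8615 rpm, dir flips to −; running = −2828.8615
Stage 4 [52T→86T]: ω = 2828.8615×52/86 = 1710.4744 rpm, dir flips to +; running = +1710.4744
Stage 5 [93T→52T]: ω = 1710.4744×93/52 = 3059.1177 rpm, dir flips to −; running = −3059.1177
Stage 6 [52T→60T]: ω = 3059.1177×52/60 = 2651.2353 rpm, dir flips to +; running = +2651.2353

+2651.2353 rpm (same as input, |ω| = 2651.2353 rpm)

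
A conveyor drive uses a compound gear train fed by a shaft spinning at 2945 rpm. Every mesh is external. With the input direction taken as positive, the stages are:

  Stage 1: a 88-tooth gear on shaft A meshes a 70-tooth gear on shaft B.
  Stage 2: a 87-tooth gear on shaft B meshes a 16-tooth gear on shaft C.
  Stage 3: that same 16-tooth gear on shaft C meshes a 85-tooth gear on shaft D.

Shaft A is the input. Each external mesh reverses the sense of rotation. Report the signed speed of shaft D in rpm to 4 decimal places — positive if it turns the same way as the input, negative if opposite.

Stage 1 [88T→70T]: ω = 2945.0000×88/70 = 3702.2857 rpm, dir flips to −; running = −3702.2857
Stage 2 [87T→16T]: ω = 3702.2857×87/16 = 20131.1786 rpm, dir flips to +; running = +20131.1786
Stage 3 [16T→85T]: ω = 20131.1786×16/85 = 3789.3983 rpm, dir flips to −; running = −3789.3983

-3789.3983 rpm (opposite to input, |ω| = 3789.3983 rpm)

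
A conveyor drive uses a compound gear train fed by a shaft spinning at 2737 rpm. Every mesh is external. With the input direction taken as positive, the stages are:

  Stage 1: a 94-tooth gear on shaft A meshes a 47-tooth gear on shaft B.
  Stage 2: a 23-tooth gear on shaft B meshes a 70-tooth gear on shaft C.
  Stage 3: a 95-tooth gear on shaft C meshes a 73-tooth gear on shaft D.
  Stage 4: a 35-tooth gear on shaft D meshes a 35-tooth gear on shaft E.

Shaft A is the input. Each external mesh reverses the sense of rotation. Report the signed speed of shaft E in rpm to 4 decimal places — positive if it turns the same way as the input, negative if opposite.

Stage 1 [94T→47T]: ω = 2737.0000×94/47 = 5474.0000 rpm, dir flips to −; running = −5474.0000
Stage 2 [23T→70T]: ω = 5474.0000×23/70 = 1798.6000 rpm, dir flips to +; running = +1798.6000
Stage 3 [95T→73T]: ω = 1798.6000×95/73 = 2340.6438 rpm, dir flips to −; running = −2340.6438
Stage 4 [35T→35T]: ω = 2340.6438×35/35 = 2340.6438 rpm, dir flips to +; running = +2340.6438

+2340.6438 rpm (same as input, |ω| = 2340.6438 rpm)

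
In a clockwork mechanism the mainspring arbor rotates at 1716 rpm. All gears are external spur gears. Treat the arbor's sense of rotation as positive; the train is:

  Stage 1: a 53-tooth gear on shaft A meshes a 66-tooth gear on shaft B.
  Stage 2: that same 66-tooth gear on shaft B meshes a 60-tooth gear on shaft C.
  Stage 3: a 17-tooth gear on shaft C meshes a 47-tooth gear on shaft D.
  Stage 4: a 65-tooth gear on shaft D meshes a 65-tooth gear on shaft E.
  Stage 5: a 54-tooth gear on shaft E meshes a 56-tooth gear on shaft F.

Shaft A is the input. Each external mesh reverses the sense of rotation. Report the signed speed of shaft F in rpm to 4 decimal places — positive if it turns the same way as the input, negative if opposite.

-528.6871 rpm (opposite to input, |ω| = 528.6871 rpm)

Stage 1 [53T→66T]: ω = 1716.0000×53/66 = 1378.0000 rpm, dir flips to −; running = −1378.0000
Stage 2 [66T→60T]: ω = 1378.0000×66/60 = 1515.8000 rpm, dir flips to +; running = +1515.8000
Stage 3 [17T→47T]: ω = 1515.8000×17/47 = 548.2681 rpm, dir flips to −; running = −548.2681
Stage 4 [65T→65T]: ω = 548.2681×65/65 = 548.2681 rpm, dir flips to +; running = +548.2681
Stage 5 [54T→56T]: ω = 548.2681×54/56 = 528.6871 rpm, dir flips to −; running = −528.6871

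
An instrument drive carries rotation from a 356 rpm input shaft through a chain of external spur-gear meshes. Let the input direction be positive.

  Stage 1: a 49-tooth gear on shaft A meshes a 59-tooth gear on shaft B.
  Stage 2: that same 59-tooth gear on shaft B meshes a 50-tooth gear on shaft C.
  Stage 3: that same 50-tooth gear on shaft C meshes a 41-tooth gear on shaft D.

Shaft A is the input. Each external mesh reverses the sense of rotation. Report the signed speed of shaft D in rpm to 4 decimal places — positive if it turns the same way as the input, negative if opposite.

Stage 1 [49T→59T]: ω = 356.0000×49/59 = 295.6610 rpm, dir flips to −; running = −295.6610
Stage 2 [59T→50T]: ω = 295.6610×59/50 = 348.8800 rpm, dir flips to +; running = +348.8800
Stage 3 [50T→41T]: ω = 348.8800×50/41 = 425.4634 rpm, dir flips to −; running = −425.4634

-425.4634 rpm (opposite to input, |ω| = 425.4634 rpm)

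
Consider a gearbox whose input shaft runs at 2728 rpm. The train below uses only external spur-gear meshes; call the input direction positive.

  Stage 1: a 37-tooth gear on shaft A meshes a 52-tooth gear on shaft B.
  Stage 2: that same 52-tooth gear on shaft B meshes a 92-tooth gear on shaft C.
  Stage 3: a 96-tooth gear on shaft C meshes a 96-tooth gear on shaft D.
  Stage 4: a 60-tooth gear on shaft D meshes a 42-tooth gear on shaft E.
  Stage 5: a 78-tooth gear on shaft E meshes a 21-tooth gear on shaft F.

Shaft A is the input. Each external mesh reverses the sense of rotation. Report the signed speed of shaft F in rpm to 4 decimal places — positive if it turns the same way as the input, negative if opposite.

Stage 1 [37T→52T]: ω = 2728.0000×37/52 = 1941.0769 rpm, dir flips to −; running = −1941.0769
Stage 2 [52T→92T]: ω = 1941.0769×52/92 = 1097.1304 rpm, dir flips to +; running = +1097.1304
Stage 3 [96T→96T]: ω = 1097.1304×96/96 = 1097.1304 rpm, dir flips to −; running = −1097.1304
Stage 4 [60T→42T]: ω = 1097.1304×60/42 = 1567.3292 rpm, dir flips to +; running = +1567.3292
Stage 5 [78T→21T]: ω = 1567.3292×78/21 = 5821.5084 rpm, dir flips to −; running = −5821.5084

-5821.5084 rpm (opposite to input, |ω| = 5821.5084 rpm)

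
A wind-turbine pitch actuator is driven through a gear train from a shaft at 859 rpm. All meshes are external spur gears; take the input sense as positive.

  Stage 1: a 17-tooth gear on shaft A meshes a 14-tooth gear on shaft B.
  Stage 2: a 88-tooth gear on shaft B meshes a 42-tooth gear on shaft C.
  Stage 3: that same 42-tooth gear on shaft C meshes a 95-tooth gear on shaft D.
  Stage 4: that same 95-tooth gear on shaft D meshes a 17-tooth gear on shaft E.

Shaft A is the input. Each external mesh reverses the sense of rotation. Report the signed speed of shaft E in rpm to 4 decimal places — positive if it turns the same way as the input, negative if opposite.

Stage 1 [17T→14T]: ω = 859.0000×17/14 = 1043.0714 rpm, dir flips to −; running = −1043.0714
Stage 2 [88T→42T]: ω = 1043.0714×88/42 = 2185.4830 rpm, dir flips to +; running = +2185.4830
Stage 3 [42T→95T]: ω = 2185.4830×42/95 = 966.2135 rpm, dir flips to −; running = −966.2135
Stage 4 [95T→17T]: ω = 966.2135×95/17 = 5399.4286 rpm, dir flips to +; running = +5399.4286

+5399.4286 rpm (same as input, |ω| = 5399.4286 rpm)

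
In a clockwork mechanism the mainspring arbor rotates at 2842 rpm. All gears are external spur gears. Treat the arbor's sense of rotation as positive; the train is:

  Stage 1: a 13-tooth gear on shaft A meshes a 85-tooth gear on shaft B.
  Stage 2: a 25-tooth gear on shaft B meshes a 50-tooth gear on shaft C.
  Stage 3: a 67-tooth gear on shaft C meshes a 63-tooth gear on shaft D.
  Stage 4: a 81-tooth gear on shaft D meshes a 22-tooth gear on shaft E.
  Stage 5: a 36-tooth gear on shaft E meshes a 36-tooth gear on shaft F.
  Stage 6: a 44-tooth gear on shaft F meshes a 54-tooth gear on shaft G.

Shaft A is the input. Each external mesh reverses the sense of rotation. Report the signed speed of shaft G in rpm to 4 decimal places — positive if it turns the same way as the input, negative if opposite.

Stage 1 [13T→85T]: ω = 2842.0000×13/85 = 434.6588 rpm, dir flips to −; running = −434.6588
Stage 2 [25T→50T]: ω = 434.6588×25/50 = 217.3294 rpm, dir flips to +; running = +217.3294
Stage 3 [67T→63T]: ω = 217.3294×67/63 = 231.1281 rpm, dir flips to −; running = −231.1281
Stage 4 [81T→22T]: ω = 231.1281×81/22 = 850.9717 rpm, dir flips to +; running = +850.9717
Stage 5 [36T→36T]: ω = 850.9717×36/36 = 850.9717 rpm, dir flips to −; running = −850.9717
Stage 6 [44T→54T]: ω = 850.9717×44/54 = 693.3843 rpm, dir flips to +; running = +693.3843

+693.3843 rpm (same as input, |ω| = 693.3843 rpm)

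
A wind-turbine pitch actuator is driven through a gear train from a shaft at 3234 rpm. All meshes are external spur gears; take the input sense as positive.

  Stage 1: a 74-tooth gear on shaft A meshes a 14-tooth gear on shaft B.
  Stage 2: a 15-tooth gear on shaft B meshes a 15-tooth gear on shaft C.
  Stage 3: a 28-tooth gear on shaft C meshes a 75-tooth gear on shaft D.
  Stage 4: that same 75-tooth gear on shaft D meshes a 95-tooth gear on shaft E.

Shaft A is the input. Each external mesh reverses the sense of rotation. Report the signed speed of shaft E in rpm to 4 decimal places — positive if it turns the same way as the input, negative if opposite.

Stage 1 [74T→14T]: ω = 3234.0000×74/14 = 17094.0000 rpm, dir flips to −; running = −17094.0000
Stage 2 [15T→15T]: ω = 17094.0000×15/15 = 17094.0000 rpm, dir flips to +; running = +17094.0000
Stage 3 [28T→75T]: ω = 17094.0000×28/75 = 6381.7600 rpm, dir flips to −; running = −6381.7600
Stage 4 [75T→95T]: ω = 6381.7600×75/95 = 5038.2316 rpm, dir flips to +; running = +5038.2316

+5038.2316 rpm (same as input, |ω| = 5038.2316 rpm)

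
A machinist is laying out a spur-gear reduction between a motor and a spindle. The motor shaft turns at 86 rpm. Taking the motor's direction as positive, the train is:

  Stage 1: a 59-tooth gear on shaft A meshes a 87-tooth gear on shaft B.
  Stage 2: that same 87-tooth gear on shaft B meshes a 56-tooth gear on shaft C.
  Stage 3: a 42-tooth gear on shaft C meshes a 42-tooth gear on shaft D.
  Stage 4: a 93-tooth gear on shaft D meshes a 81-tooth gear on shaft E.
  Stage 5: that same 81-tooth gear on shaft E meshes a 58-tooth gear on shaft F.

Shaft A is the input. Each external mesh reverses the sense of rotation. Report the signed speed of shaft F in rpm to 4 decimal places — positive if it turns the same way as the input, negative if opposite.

Stage 1 [59T→87T]: ω = 86.0000×59/87 = 58.3218 rpm, dir flips to −; running = −58.3218
Stage 2 [87T→56T]: ω = 58.3218×87/56 = 90.6071 rpm, dir flips to +; running = +90.6071
Stage 3 [42T→42T]: ω = 90.6071×42/42 = 90.6071 rpm, dir flips to −; running = −90.6071
Stage 4 [93T→81T]: ω = 90.6071×93/81 = 104.0304 rpm, dir flips to +; running = +104.0304
Stage 5 [81T→58T]: ω = 104.0304×81/58 = 145.2839 rpm, dir flips to −; running = −145.2839

-145.2839 rpm (opposite to input, |ω| = 145.2839 rpm)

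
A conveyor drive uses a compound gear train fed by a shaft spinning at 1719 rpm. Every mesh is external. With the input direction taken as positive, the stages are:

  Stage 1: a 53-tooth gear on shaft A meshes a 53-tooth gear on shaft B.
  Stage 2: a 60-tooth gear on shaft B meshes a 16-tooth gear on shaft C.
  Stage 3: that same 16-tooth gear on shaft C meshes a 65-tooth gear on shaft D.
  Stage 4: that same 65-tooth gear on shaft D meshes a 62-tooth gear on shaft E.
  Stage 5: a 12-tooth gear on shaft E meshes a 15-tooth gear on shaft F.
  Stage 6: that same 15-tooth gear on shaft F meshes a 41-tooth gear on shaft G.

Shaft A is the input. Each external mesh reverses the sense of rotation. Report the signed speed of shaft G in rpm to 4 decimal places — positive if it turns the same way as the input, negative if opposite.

Stage 1 [53T→53T]: ω = 1719.0000×53/53 = 1719.0000 rpm, dir flips to −; running = −1719.0000
Stage 2 [60T→16T]: ω = 1719.0000×60/16 = 6446.2500 rpm, dir flips to +; running = +6446.2500
Stage 3 [16T→65T]: ω = 6446.2500×16/65 = 1586.7692 rpm, dir flips to −; running = −1586.7692
Stage 4 [65T→62T]: ω = 1586.7692×65/62 = 1663.5484 rpm, dir flips to +; running = +1663.5484
Stage 5 [12T→15T]: ω = 1663.5484×12/15 = 1330.8387 rpm, dir flips to −; running = −1330.8387
Stage 6 [15T→41T]: ω = 1330.8387×15/41 = 486.8922 rpm, dir flips to +; running = +486.8922

+486.8922 rpm (same as input, |ω| = 486.8922 rpm)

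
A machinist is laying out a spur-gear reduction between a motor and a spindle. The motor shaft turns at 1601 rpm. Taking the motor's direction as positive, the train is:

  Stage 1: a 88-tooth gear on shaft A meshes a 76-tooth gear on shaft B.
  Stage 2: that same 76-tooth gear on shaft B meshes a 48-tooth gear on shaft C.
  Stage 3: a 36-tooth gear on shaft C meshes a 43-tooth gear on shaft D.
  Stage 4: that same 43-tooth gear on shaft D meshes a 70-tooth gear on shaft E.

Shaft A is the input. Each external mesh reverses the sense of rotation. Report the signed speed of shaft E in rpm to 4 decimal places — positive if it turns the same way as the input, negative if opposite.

+1509.5143 rpm (same as input, |ω| = 1509.5143 rpm)

Stage 1 [88T→76T]: ω = 1601.0000×88/76 = 1853.7895 rpm, dir flips to −; running = −1853.7895
Stage 2 [76T→48T]: ω = 1853.7895×76/48 = 2935.1667 rpm, dir flips to +; running = +2935.1667
Stage 3 [36T→43T]: ω = 2935.1667×36/43 = 2457.3488 rpm, dir flips to −; running = −2457.3488
Stage 4 [43T→70T]: ω = 2457.3488×43/70 = 1509.5143 rpm, dir flips to +; running = +1509.5143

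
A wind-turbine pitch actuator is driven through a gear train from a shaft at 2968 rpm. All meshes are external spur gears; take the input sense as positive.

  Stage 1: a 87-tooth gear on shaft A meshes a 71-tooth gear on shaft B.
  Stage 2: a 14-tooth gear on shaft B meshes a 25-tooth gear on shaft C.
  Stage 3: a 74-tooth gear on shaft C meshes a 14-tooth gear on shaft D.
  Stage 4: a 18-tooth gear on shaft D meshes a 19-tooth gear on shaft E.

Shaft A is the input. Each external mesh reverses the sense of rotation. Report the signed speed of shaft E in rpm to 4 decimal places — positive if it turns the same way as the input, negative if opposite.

Stage 1 [87T→71T]: ω = 2968.0000×87/71 = 3636.8451 rpm, dir flips to −; running = −3636.8451
Stage 2 [14T→25T]: ω = 3636.8451×14/25 = 2036.6332 rpm, dir flips to +; running = +2036.6332
Stage 3 [74T→14T]: ω = 2036.6332×74/14 = 10765.0614 rpm, dir flips to −; running = −10765.0614
Stage 4 [18T→19T]: ω = 10765.0614×18/19 = 10198.4792 rpm, dir flips to +; running = +10198.4792

+10198.4792 rpm (same as input, |ω| = 10198.4792 rpm)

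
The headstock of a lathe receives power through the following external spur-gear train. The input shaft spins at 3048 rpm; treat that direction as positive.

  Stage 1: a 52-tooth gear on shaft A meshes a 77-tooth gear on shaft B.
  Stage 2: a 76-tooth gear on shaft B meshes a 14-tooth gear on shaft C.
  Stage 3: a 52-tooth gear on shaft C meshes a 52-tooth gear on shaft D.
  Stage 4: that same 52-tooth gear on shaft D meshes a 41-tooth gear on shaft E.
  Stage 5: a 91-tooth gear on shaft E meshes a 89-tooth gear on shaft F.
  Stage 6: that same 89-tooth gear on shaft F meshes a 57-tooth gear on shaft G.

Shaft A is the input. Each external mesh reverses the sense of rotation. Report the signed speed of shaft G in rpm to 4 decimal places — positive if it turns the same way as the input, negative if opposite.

+22625.5508 rpm (same as input, |ω| = 22625.5508 rpm)

Stage 1 [52T→77T]: ω = 3048.0000×52/77 = 2058.3896 rpm, dir flips to −; running = −2058.3896
Stage 2 [76T→14T]: ω = 2058.3896×76/14 = 11174.1150 rpm, dir flips to +; running = +11174.1150
Stage 3 [52T→52T]: ω = 11174.1150×52/52 = 11174.1150 rpm, dir flips to −; running = −11174.1150
Stage 4 [52T→41T]: ω = 11174.1150×52/41 = 14172.0483 rpm, dir flips to +; running = +14172.0483
Stage 5 [91T→89T]: ω = 14172.0483×91/89 = 14490.5213 rpm, dir flips to −; running = −14490.5213
Stage 6 [89T→57T]: ω = 14490.5213×89/57 = 22625.5508 rpm, dir flips to +; running = +22625.5508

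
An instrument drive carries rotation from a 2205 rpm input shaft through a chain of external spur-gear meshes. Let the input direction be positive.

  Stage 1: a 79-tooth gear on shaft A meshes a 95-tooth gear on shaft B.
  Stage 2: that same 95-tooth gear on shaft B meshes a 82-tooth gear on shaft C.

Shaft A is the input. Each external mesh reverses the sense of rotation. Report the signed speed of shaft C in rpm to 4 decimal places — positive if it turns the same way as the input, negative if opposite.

Stage 1 [79T→95T]: ω = 2205.0000×79/95 = 1833.6316 rpm, dir flips to −; running = −1833.6316
Stage 2 [95T→82T]: ω = 1833.6316×95/82 = 2124.3293 rpm, dir flips to +; running = +2124.3293

+2124.3293 rpm (same as input, |ω| = 2124.3293 rpm)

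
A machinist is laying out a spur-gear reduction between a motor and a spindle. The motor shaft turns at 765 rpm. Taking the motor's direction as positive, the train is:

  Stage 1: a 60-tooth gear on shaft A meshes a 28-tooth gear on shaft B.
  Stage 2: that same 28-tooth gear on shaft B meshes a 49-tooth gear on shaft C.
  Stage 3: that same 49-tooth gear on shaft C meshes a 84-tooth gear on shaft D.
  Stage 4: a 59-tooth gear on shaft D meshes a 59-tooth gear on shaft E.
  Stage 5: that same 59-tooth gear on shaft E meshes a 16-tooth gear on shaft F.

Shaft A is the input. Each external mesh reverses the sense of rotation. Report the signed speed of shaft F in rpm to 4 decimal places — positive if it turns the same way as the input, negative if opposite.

Stage 1 [60T→28T]: ω = 765.0000×60/28 = 1639.2857 rpm, dir flips to −; running = −1639.2857
Stage 2 [28T→49T]: ω = 1639.2857×28/49 = 936.7347 rpm, dir flips to +; running = +936.7347
Stage 3 [49T→84T]: ω = 936.7347×49/84 = 546.4286 rpm, dir flips to −; running = −546.4286
Stage 4 [59T→59T]: ω = 546.4286×59/59 = 546.4286 rpm, dir flips to +; running = +546.4286
Stage 5 [59T→16T]: ω = 546.4286×59/16 = 2014.9554 rpm, dir flips to −; running = −2014.9554

-2014.9554 rpm (opposite to input, |ω| = 2014.9554 rpm)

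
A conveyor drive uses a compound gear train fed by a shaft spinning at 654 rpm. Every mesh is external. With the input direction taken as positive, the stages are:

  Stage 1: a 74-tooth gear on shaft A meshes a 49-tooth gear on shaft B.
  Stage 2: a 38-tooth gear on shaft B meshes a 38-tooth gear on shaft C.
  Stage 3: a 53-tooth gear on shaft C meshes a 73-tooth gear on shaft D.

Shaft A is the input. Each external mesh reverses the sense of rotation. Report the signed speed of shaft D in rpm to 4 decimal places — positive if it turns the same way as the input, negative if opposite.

-717.0780 rpm (opposite to input, |ω| = 717.0780 rpm)

Stage 1 [74T→49T]: ω = 654.0000×74/49 = 987.6735 rpm, dir flips to −; running = −987.6735
Stage 2 [38T→38T]: ω = 987.6735×38/38 = 987.6735 rpm, dir flips to +; running = +987.6735
Stage 3 [53T→73T]: ω = 987.6735×53/73 = 717.0780 rpm, dir flips to −; running = −717.0780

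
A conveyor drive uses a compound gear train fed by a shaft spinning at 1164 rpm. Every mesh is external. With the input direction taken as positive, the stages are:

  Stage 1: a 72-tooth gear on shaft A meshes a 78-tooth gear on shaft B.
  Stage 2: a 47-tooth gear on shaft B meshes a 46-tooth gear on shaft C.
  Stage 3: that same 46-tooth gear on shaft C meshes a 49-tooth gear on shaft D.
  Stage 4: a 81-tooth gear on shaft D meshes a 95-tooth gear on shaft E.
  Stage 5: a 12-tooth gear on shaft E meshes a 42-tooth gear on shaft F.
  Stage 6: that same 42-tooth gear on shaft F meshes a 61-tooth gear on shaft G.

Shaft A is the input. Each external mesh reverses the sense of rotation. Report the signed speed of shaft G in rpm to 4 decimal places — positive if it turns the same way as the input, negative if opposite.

+172.8644 rpm (same as input, |ω| = 172.8644 rpm)

Stage 1 [72T→78T]: ω = 1164.0000×72/78 = 1074.4615 rpm, dir flips to −; running = −1074.4615
Stage 2 [47T→46T]: ω = 1074.4615×47/46 = 1097.8194 rpm, dir flips to +; running = +1097.8194
Stage 3 [46T→49T]: ω = 1097.8194×46/49 = 1030.6060 rpm, dir flips to −; running = −1030.6060
Stage 4 [81T→95T]: ω = 1030.6060×81/95 = 878.7272 rpm, dir flips to +; running = +878.7272
Stage 5 [12T→42T]: ω = 878.7272×12/42 = 251.0649 rpm, dir flips to −; running = −251.0649
Stage 6 [42T→61T]: ω = 251.0649×42/61 = 172.8644 rpm, dir flips to +; running = +172.8644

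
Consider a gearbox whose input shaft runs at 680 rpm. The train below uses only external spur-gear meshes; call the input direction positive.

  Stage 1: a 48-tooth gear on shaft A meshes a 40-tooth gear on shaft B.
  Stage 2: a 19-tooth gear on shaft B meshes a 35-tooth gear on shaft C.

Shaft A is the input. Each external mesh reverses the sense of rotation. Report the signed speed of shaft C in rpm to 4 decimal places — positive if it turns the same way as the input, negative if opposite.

Stage 1 [48T→40T]: ω = 680.0000×48/40 = 816.0000 rpm, dir flips to −; running = −816.0000
Stage 2 [19T→35T]: ω = 816.0000×19/35 = 442.9714 rpm, dir flips to +; running = +442.9714

+442.9714 rpm (same as input, |ω| = 442.9714 rpm)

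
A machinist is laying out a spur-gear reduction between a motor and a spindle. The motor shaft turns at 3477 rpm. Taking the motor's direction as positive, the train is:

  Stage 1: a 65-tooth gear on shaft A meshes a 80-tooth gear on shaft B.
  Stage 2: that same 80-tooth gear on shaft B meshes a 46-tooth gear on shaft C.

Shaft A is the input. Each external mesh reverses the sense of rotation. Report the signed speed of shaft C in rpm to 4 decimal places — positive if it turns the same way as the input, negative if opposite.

Stage 1 [65T→80T]: ω = 3477.0000×65/80 = 2825.0625 rpm, dir flips to −; running = −2825.0625
Stage 2 [80T→46T]: ω = 2825.0625×80/46 = 4913.1522 rpm, dir flips to +; running = +4913.1522

+4913.1522 rpm (same as input, |ω| = 4913.1522 rpm)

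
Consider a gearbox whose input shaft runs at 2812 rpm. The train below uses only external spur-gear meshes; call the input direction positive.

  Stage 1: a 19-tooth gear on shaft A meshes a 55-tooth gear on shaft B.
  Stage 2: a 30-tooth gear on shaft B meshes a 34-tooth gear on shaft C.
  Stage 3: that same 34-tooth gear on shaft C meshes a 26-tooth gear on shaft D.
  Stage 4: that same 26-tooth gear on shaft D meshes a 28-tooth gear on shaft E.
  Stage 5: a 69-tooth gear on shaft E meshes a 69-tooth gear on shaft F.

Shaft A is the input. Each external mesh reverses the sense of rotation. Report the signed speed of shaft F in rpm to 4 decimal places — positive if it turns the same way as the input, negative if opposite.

-1040.8052 rpm (opposite to input, |ω| = 1040.8052 rpm)

Stage 1 [19T→55T]: ω = 2812.0000×19/55 = 971.4182 rpm, dir flips to −; running = −971.4182
Stage 2 [30T→34T]: ω = 971.4182×30/34 = 857.1337 rpm, dir flips to +; running = +857.1337
Stage 3 [34T→26T]: ω = 857.1337×34/26 = 1120.8671 rpm, dir flips to −; running = −1120.8671
Stage 4 [26T→28T]: ω = 1120.8671×26/28 = 1040.8052 rpm, dir flips to +; running = +1040.8052
Stage 5 [69T→69T]: ω = 1040.8052×69/69 = 1040.8052 rpm, dir flips to −; running = −1040.8052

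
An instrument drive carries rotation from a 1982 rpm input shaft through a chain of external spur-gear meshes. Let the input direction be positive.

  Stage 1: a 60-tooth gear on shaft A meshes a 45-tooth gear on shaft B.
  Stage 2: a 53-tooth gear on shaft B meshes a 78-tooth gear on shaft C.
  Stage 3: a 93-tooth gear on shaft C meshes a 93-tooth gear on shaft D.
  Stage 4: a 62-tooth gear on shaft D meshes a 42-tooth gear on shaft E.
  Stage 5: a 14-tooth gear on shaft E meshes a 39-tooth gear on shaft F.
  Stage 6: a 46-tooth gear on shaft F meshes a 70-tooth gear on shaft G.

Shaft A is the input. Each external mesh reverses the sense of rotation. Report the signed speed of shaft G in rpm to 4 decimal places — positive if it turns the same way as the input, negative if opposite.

+625.3012 rpm (same as input, |ω| = 625.3012 rpm)

Stage 1 [60T→45T]: ω = 1982.0000×60/45 = 2642.6667 rpm, dir flips to −; running = −2642.6667
Stage 2 [53T→78T]: ω = 2642.6667×53/78 = 1795.6581 rpm, dir flips to +; running = +1795.6581
Stage 3 [93T→93T]: ω = 1795.6581×93/93 = 1795.6581 rpm, dir flips to −; running = −1795.6581
Stage 4 [62T→42T]: ω = 1795.6581×62/42 = 2650.7334 rpm, dir flips to +; running = +2650.7334
Stage 5 [14T→39T]: ω = 2650.7334×14/39 = 951.5453 rpm, dir flips to −; running = −951.5453
Stage 6 [46T→70T]: ω = 951.5453×46/70 = 625.3012 rpm, dir flips to +; running = +625.3012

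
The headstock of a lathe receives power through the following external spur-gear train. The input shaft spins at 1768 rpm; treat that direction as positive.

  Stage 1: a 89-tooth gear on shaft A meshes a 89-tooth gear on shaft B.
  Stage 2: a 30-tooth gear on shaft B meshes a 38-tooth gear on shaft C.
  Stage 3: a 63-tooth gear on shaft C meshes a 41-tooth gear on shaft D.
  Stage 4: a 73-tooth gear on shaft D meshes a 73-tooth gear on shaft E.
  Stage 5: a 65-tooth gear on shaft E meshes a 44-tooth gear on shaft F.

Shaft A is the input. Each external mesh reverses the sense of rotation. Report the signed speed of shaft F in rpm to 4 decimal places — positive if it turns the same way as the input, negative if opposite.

-3168.3802 rpm (opposite to input, |ω| = 3168.3802 rpm)

Stage 1 [89T→89T]: ω = 1768.0000×89/89 = 1768.0000 rpm, dir flips to −; running = −1768.0000
Stage 2 [30T→38T]: ω = 1768.0000×30/38 = 1395.7895 rpm, dir flips to +; running = +1395.7895
Stage 3 [63T→41T]: ω = 1395.7895×63/41 = 2144.7497 rpm, dir flips to −; running = −2144.7497
Stage 4 [73T→73T]: ω = 2144.7497×73/73 = 2144.7497 rpm, dir flips to +; running = +2144.7497
Stage 5 [65T→44T]: ω = 2144.7497×65/44 = 3168.3802 rpm, dir flips to −; running = −3168.3802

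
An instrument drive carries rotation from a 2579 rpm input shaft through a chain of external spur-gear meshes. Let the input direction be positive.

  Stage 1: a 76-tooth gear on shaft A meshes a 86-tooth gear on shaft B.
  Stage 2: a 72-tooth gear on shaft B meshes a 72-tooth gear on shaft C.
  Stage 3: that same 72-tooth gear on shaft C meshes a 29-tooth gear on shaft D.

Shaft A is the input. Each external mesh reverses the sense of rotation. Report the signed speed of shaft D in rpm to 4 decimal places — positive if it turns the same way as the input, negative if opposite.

-5658.4956 rpm (opposite to input, |ω| = 5658.4956 rpm)

Stage 1 [76T→86T]: ω = 2579.0000×76/86 = 2279.1163 rpm, dir flips to −; running = −2279.1163
Stage 2 [72T→72T]: ω = 2279.1163×72/72 = 2279.1163 rpm, dir flips to +; running = +2279.1163
Stage 3 [72T→29T]: ω = 2279.1163×72/29 = 5658.4956 rpm, dir flips to −; running = −5658.4956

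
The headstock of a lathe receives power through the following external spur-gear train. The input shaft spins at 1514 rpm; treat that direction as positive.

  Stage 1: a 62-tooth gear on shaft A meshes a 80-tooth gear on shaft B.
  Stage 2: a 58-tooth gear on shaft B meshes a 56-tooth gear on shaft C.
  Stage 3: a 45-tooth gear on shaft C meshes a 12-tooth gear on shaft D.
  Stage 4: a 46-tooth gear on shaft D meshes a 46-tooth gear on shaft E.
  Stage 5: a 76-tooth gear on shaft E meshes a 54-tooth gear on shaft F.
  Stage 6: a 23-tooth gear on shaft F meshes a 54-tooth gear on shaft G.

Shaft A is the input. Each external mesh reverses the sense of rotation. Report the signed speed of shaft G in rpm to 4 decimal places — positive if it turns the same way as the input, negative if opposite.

Stage 1 [62T→80T]: ω = 1514.0000×62/80 = 1173.3500 rpm, dir flips to −; running = −1173.3500
Stage 2 [58T→56T]: ω = 1173.3500×58/56 = 1215.2554 rpm, dir flips to +; running = +1215.2554
Stage 3 [45T→12T]: ω = 1215.2554×45/12 = 4557.2076 rpm, dir flips to −; running = −4557.2076
Stage 4 [46T→46T]: ω = 4557.2076×46/46 = 4557.2076 rpm, dir flips to +; running = +4557.2076
Stage 5 [76T→54T]: ω = 4557.2076×76/54 = 6413.8477 rpm, dir flips to −; running = −6413.8477
Stage 6 [23T→54T]: ω = 6413.8477×23/54 = 2731.8240 rpm, dir flips to +; running = +2731.8240

+2731.8240 rpm (same as input, |ω| = 2731.8240 rpm)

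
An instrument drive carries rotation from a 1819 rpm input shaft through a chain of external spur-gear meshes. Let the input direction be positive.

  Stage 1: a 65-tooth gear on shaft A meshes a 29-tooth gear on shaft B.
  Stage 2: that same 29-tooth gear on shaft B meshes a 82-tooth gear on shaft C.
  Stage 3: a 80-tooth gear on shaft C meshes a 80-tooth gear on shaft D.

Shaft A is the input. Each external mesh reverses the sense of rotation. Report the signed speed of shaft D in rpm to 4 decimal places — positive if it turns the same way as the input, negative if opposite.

-1441.8902 rpm (opposite to input, |ω| = 1441.8902 rpm)

Stage 1 [65T→29T]: ω = 1819.0000×65/29 = 4077.0690 rpm, dir flips to −; running = −4077.0690
Stage 2 [29T→82T]: ω = 4077.0690×29/82 = 1441.8902 rpm, dir flips to +; running = +1441.8902
Stage 3 [80T→80T]: ω = 1441.8902×80/80 = 1441.8902 rpm, dir flips to −; running = −1441.8902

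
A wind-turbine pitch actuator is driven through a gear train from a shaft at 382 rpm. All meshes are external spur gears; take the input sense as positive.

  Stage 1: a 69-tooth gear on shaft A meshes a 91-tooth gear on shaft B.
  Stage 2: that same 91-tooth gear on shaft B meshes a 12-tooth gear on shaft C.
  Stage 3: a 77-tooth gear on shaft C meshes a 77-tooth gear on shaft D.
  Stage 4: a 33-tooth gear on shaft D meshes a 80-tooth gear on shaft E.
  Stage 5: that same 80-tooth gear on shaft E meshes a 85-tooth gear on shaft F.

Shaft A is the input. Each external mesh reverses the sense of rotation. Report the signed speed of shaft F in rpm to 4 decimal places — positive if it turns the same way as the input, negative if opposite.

-852.7588 rpm (opposite to input, |ω| = 852.7588 rpm)

Stage 1 [69T→91T]: ω = 382.0000×69/91 = 289.6484 rpm, dir flips to −; running = −289.6484
Stage 2 [91T→12T]: ω = 289.6484×91/12 = 2196.5000 rpm, dir flips to +; running = +2196.5000
Stage 3 [77T→77T]: ω = 2196.5000×77/77 = 2196.5000 rpm, dir flips to −; running = −2196.5000
Stage 4 [33T→80T]: ω = 2196.5000×33/80 = 906.0562 rpm, dir flips to +; running = +906.0562
Stage 5 [80T→85T]: ω = 906.0562×80/85 = 852.7588 rpm, dir flips to −; running = −852.7588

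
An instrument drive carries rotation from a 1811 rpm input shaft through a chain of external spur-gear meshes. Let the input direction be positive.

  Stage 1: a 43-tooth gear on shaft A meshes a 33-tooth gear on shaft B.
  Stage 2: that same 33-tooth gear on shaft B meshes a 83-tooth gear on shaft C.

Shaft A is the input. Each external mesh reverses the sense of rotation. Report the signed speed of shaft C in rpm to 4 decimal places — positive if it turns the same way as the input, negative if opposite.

+938.2289 rpm (same as input, |ω| = 938.2289 rpm)

Stage 1 [43T→33T]: ω = 1811.0000×43/33 = 2359.7879 rpm, dir flips to −; running = −2359.7879
Stage 2 [33T→83T]: ω = 2359.7879×33/83 = 938.2289 rpm, dir flips to +; running = +938.2289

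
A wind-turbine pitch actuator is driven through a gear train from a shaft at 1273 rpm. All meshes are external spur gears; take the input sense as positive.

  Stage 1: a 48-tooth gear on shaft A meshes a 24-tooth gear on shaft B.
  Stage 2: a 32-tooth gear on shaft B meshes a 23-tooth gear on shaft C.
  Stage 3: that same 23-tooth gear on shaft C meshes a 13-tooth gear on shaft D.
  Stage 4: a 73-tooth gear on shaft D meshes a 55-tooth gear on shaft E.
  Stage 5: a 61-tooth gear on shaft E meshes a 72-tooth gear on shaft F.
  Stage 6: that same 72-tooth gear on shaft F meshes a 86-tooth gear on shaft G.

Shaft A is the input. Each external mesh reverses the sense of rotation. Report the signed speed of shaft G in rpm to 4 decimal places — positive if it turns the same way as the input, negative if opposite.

+5900.0621 rpm (same as input, |ω| = 5900.0621 rpm)

Stage 1 [48T→24T]: ω = 1273.0000×48/24 = 2546.0000 rpm, dir flips to −; running = −2546.0000
Stage 2 [32T→23T]: ω = 2546.0000×32/23 = 3542.2609 rpm, dir flips to +; running = +3542.2609
Stage 3 [23T→13T]: ω = 3542.2609×23/13 = 6267.0769 rpm, dir flips to −; running = −6267.0769
Stage 4 [73T→55T]: ω = 6267.0769×73/55 = 8318.1203 rpm, dir flips to +; running = +8318.1203
Stage 5 [61T→72T]: ω = 8318.1203×61/72 = 7047.2963 rpm, dir flips to −; running = −7047.2963
Stage 6 [72T→86T]: ω = 7047.2963×72/86 = 5900.0621 rpm, dir flips to +; running = +5900.0621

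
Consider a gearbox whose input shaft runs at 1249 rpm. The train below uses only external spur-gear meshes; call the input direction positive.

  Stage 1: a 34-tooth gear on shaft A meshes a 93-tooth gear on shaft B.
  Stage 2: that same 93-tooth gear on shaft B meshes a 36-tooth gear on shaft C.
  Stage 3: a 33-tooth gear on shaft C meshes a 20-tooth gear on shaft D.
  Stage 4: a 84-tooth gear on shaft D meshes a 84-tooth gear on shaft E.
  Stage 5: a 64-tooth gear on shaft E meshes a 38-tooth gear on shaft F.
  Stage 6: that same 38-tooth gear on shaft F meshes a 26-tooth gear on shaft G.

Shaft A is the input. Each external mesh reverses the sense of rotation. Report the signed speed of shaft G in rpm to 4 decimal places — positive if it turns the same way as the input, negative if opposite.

Stage 1 [34T→93T]: ω = 1249.0000×34/93 = 456.6237 rpm, dir flips to −; running = −456.6237
Stage 2 [93T→36T]: ω = 456.6237×93/36 = 1179.6111 rpm, dir flips to +; running = +1179.6111
Stage 3 [33T→20T]: ω = 1179.6111×33/20 = 1946.3583 rpm, dir flips to −; running = −1946.3583
Stage 4 [84T→84T]: ω = 1946.3583×84/84 = 1946.3583 rpm, dir flips to +; running = +1946.3583
Stage 5 [64T→38T]: ω = 1946.3583×64/38 = 3278.0772 rpm, dir flips to −; running = −3278.0772
Stage 6 [38T→26T]: ω = 3278.0772×38/26 = 4791.0359 rpm, dir flips to +; running = +4791.0359

+4791.0359 rpm (same as input, |ω| = 4791.0359 rpm)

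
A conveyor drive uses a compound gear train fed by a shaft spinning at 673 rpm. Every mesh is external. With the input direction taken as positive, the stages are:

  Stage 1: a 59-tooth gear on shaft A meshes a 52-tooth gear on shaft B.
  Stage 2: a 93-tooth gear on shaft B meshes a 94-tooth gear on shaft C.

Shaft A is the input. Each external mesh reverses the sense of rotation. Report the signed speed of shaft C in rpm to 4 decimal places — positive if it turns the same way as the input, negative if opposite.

+755.4728 rpm (same as input, |ω| = 755.4728 rpm)

Stage 1 [59T→52T]: ω = 673.0000×59/52 = 763.5962 rpm, dir flips to −; running = −763.5962
Stage 2 [93T→94T]: ω = 763.5962×93/94 = 755.4728 rpm, dir flips to +; running = +755.4728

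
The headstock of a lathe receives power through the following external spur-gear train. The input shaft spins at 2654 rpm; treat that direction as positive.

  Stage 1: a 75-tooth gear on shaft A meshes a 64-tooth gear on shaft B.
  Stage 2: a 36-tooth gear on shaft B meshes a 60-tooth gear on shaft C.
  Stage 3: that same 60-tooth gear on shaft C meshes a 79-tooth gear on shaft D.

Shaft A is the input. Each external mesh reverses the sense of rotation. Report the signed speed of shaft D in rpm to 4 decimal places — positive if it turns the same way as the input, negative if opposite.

Stage 1 [75T→64T]: ω = 2654.0000×75/64 = 3110.1562 rpm, dir flips to −; running = −3110.1562
Stage 2 [36T→60T]: ω = 3110.1562×36/60 = 1866.0938 rpm, dir flips to +; running = +1866.0938
Stage 3 [60T→79T]: ω = 1866.0938×60/79 = 1417.2864 rpm, dir flips to −; running = −1417.2864

-1417.2864 rpm (opposite to input, |ω| = 1417.2864 rpm)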